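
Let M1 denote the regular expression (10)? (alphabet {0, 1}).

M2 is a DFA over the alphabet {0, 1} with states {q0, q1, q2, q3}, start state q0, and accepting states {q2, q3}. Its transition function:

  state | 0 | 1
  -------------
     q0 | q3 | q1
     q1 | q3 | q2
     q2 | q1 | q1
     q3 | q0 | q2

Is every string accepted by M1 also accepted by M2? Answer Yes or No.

The empty string ε is in L(M1) but not in L(M2).
So L(M1) ⊄ L(M2).

No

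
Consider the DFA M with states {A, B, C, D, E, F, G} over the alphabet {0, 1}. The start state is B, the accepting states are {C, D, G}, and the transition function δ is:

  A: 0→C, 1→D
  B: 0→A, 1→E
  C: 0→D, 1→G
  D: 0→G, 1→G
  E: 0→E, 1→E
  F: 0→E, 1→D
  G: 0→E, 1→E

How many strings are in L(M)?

The useful subgraph on states {A, B, C, D, G} is acyclic, so L(M) is finite; the longest accepting path visits 5 useful states, giving maximum string length 4.
Counting accepting paths from B by length: 2 of length 2, 4 of length 3, 2 of length 4. Total 8.

8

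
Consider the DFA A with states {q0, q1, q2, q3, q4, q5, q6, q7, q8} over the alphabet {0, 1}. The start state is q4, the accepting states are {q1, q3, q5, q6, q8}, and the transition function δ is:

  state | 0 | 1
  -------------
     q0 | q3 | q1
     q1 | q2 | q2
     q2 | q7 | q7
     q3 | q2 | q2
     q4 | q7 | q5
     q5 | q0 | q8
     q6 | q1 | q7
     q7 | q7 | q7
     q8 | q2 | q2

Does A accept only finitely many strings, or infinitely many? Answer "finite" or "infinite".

finite

The useful states (reachable from q4 and able to reach an accepting state) are {q0, q1, q3, q4, q5, q8}.
Restricted to these states the transition graph has no cycle, so every accepting path has bounded length and L is finite.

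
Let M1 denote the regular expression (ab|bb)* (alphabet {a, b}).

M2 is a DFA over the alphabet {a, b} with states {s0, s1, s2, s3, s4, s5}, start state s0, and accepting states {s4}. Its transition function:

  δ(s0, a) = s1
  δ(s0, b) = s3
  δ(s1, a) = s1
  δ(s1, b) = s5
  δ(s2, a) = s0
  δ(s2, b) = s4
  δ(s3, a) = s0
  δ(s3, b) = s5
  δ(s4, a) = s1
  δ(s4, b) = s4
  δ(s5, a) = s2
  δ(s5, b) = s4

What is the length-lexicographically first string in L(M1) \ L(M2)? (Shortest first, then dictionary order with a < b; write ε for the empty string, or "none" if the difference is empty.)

ε

The empty string ε is accepted by M1 but not by M2.
Since ε is the unique shortest string, it is the required witness.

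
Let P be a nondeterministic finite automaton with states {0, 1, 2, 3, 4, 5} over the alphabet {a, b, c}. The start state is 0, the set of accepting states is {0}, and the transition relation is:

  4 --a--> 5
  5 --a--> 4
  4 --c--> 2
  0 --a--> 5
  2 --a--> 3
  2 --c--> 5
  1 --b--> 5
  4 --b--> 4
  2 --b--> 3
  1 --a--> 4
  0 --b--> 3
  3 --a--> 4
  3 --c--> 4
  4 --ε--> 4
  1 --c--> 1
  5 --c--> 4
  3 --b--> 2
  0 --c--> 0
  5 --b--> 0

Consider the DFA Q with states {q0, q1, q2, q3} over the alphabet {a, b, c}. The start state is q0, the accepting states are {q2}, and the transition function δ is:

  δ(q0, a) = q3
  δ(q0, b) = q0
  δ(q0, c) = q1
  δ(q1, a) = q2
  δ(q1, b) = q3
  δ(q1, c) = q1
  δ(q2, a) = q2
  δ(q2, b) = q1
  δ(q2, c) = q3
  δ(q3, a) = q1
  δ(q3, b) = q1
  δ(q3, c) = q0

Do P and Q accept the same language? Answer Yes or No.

No

The empty string ε is accepted by P but rejected by Q.
So L(P) ≠ L(Q).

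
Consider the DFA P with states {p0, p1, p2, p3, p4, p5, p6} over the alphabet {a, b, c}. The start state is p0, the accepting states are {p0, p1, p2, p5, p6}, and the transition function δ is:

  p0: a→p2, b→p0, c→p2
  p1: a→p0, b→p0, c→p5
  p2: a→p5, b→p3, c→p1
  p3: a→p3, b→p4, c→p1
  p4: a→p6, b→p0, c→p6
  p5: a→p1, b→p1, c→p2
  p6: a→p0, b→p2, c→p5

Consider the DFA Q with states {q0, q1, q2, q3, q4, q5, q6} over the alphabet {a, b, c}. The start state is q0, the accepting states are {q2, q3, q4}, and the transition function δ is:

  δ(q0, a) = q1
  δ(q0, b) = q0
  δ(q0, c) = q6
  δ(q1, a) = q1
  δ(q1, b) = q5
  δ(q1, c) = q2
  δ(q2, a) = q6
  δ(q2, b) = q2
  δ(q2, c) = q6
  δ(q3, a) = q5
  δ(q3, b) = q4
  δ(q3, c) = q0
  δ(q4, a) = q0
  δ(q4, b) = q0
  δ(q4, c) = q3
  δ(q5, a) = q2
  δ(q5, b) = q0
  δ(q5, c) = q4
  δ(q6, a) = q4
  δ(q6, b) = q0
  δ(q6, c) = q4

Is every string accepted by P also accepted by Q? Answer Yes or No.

No

The empty string ε is in L(P) but not in L(Q).
So L(P) ⊄ L(Q).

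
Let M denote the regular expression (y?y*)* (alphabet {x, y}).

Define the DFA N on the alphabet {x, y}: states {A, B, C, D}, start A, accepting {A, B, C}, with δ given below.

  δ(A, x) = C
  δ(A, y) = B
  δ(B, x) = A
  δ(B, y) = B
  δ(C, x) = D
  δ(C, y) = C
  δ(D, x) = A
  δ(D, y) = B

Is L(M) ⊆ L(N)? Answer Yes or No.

Converting the expression M to a DFA (subset construction, then merging equivalent states) gives the minimal DFA with states {m0, m1}, start state m0, accepting states {m0} and transitions m0: x→m1, y→m0; m1: x→m1, y→m1.
Exploring the product automaton M × N from the start pair (m0, A), following both machines on each input symbol, reaches 6 state pairs: (m0, A), (m1, C), (m0, B), (m1, D), (m1, A), (m1, B).
M accepts in {m0} and N accepts in {A, B, C}. The reachable pairs whose M-component is accepting are (m0, A), (m0, B); in each of them the N-component is accepting too, so the product for L(M) \ L(N) (M-component accepting, N-component rejecting) has no reachable accepting pair and the difference is empty.
Hence every string in L(M) is also in L(N).

Yes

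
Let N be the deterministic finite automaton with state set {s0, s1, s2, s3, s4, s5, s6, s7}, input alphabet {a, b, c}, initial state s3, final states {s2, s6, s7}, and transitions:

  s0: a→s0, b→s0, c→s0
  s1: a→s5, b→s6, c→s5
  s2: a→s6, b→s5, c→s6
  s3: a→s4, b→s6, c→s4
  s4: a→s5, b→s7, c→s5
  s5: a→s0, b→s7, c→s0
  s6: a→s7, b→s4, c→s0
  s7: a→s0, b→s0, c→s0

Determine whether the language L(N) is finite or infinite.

finite

The useful states (reachable from s3 and able to reach an accepting state) are {s3, s4, s5, s6, s7}.
Restricted to these states the transition graph has no cycle, so every accepting path has bounded length and L is finite.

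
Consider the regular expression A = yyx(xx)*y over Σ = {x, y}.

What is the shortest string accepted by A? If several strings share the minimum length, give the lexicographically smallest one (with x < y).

yyxy

By inspection of the expression, no string of length less than 4 matches, and yyxy is the lexicographically first match of length 4.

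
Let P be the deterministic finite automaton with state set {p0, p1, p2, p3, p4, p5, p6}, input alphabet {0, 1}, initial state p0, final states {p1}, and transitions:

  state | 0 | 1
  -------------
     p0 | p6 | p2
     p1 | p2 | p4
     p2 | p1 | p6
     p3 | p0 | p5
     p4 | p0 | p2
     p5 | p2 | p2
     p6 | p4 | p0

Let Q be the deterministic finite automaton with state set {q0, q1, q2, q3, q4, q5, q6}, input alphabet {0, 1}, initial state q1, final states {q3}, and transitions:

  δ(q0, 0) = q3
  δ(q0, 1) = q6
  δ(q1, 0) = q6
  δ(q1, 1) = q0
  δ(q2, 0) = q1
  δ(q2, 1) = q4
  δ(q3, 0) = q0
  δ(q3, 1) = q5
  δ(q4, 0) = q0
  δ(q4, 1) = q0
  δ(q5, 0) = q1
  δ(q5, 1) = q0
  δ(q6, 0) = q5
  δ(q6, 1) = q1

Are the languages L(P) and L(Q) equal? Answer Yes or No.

Exploring the product automaton P × Q from the start pair (p0, q1), following both machines on each input symbol, reaches 5 state pairs: (p0, q1), (p6, q6), (p2, q0), (p4, q5), (p1, q3).
P accepts in {p1} and Q accepts in {q3}. In every reachable pair the two components are either both accepting — (p1, q3) — or both non-accepting, so no string is accepted by exactly one of the machines: L(P) \ L(Q) and L(Q) \ L(P) are both empty.
Hence every string is accepted by P iff it is accepted by Q, and the two languages coincide.

Yes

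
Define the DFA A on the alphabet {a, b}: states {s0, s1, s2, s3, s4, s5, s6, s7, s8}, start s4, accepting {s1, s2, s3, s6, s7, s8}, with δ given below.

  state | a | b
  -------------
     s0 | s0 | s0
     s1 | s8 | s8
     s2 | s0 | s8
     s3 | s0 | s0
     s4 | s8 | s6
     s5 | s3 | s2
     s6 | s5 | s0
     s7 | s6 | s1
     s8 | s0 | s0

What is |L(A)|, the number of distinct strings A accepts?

The useful subgraph on states {s2, s3, s4, s5, s6, s8} is acyclic, so L(A) is finite; the longest accepting path visits 5 useful states, giving maximum string length 4.
Counting accepting paths from s4 by length: 2 of length 1, 2 of length 3, 1 of length 4. Total 5.

5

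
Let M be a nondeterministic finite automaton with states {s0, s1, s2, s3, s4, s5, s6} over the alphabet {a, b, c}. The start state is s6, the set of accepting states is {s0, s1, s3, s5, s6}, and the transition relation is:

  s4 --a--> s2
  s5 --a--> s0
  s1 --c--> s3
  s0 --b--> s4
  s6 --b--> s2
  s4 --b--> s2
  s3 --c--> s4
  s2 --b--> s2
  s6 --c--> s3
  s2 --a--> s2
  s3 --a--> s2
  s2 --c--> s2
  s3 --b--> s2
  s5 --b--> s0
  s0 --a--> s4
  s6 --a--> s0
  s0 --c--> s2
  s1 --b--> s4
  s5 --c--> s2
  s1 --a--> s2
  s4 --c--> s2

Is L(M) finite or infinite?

The useful states (reachable from s6 and able to reach an accepting state) are {s0, s3, s6}.
Restricted to these states the transition graph has no cycle, so every accepting path has bounded length and L is finite.

finite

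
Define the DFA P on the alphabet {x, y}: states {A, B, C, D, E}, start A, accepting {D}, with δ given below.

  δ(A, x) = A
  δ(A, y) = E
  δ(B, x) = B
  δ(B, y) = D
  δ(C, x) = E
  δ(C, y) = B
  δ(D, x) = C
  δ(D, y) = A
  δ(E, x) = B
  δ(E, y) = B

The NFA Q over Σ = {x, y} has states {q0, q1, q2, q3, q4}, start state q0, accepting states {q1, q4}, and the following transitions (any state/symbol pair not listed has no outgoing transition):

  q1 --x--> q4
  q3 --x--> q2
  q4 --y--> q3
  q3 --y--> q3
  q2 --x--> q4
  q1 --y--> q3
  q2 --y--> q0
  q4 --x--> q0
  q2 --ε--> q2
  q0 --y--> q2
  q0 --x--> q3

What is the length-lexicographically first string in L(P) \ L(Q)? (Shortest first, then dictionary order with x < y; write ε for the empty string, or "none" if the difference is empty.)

yxy

The string yxy is accepted by P but not by Q.
No shorter string lies in the difference, and yxy is the lexicographically first length-3 string in L(P) \ L(Q).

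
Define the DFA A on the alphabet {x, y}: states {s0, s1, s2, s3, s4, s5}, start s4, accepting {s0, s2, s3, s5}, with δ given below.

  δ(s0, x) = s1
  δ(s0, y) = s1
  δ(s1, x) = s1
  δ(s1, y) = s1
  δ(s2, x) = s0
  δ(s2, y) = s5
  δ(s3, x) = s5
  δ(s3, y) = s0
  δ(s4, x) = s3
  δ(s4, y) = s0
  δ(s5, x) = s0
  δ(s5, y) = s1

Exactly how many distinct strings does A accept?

The useful subgraph on states {s0, s3, s4, s5} is acyclic, so L(A) is finite; the longest accepting path visits 4 useful states, giving maximum string length 3.
Counting accepting paths from s4 by length: 2 of length 1, 2 of length 2, 1 of length 3. Total 5.

5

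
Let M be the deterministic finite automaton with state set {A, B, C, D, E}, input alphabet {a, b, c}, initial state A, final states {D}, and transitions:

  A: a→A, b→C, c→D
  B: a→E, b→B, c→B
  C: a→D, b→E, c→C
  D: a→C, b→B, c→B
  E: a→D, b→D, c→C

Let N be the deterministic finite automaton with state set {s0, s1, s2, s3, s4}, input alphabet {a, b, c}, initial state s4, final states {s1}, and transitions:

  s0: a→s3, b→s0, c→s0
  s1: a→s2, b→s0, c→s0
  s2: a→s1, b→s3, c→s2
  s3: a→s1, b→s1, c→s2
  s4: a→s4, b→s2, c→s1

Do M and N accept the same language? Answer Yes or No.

Exploring the product automaton M × N from the start pair (A, s4), following both machines on each input symbol, reaches 5 state pairs: (A, s4), (C, s2), (D, s1), (E, s3), (B, s0).
M accepts in {D} and N accepts in {s1}. In every reachable pair the two components are either both accepting — (D, s1) — or both non-accepting, so no string is accepted by exactly one of the machines: L(M) \ L(N) and L(N) \ L(M) are both empty.
Hence every string is accepted by M iff it is accepted by N, and the two languages coincide.

Yes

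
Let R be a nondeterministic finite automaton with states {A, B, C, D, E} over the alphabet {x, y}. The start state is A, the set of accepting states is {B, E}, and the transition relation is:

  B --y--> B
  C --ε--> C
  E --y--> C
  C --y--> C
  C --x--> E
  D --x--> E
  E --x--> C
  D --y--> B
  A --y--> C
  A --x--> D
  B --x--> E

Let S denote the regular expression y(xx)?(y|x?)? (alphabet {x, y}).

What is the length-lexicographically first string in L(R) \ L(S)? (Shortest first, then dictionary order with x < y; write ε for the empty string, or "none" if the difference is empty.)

The string xx is accepted by R but not by S.
No shorter string lies in the difference, and xx is the lexicographically first length-2 string in L(R) \ L(S).

xx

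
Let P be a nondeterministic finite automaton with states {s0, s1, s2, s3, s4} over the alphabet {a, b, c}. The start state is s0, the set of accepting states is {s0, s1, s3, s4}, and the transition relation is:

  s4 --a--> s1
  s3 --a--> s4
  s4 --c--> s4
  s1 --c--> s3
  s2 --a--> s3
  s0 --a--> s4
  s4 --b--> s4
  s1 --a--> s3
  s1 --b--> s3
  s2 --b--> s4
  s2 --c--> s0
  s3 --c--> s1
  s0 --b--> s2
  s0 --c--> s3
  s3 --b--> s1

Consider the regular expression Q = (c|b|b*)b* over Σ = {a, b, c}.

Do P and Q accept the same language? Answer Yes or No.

The string a is accepted by P but rejected by Q.
So L(P) ≠ L(Q).

No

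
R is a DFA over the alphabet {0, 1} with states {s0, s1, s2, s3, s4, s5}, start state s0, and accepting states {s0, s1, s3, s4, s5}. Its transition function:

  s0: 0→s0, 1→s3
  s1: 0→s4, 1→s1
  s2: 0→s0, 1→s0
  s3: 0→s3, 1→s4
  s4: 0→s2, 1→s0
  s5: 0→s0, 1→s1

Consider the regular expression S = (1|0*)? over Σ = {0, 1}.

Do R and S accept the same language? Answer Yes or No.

The string 01 is accepted by R but rejected by S.
So L(R) ≠ L(S).

No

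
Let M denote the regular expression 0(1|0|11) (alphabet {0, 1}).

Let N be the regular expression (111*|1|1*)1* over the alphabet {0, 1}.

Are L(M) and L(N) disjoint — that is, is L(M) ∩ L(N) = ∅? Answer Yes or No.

Converting the expression M to a DFA (subset construction, then merging equivalent states) gives the minimal DFA with states {m0, m1, m2, m3, m4}, start state m0, accepting states {m3, m4} and transitions m0: 0→m1, 1→m2; m1: 0→m3, 1→m4; m2: 0→m2, 1→m2; m3: 0→m2, 1→m2; m4: 0→m2, 1→m3.
Converting the expression N to a DFA (subset construction, then merging equivalent states) gives the minimal DFA with states {n0, n1}, start state n0, accepting states {n0} and transitions n0: 0→n1, 1→n0; n1: 0→n1, 1→n1.
Exploring the product automaton M × N from the start pair (m0, n0), following both machines on each input symbol, reaches 6 state pairs: (m0, n0), (m1, n1), (m2, n0), (m3, n1), (m4, n1), (m2, n1).
M accepts in {m3, m4} and N accepts in {n0}; no reachable pair has both components accepting, so no string drives both machines to acceptance simultaneously and L(M) ∩ L(N) = ∅.
So no string is accepted by both, and the intersection is empty.

Yes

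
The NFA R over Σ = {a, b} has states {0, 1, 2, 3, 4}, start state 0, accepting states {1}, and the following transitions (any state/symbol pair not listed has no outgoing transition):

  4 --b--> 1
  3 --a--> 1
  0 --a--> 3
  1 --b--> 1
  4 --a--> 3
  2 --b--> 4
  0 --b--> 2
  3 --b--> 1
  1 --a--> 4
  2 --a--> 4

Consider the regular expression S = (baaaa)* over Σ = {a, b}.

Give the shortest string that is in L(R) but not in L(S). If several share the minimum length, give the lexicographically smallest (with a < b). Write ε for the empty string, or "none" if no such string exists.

The string aa is accepted by R but not by S.
No shorter string lies in the difference, and aa is the lexicographically first length-2 string in L(R) \ L(S).

aa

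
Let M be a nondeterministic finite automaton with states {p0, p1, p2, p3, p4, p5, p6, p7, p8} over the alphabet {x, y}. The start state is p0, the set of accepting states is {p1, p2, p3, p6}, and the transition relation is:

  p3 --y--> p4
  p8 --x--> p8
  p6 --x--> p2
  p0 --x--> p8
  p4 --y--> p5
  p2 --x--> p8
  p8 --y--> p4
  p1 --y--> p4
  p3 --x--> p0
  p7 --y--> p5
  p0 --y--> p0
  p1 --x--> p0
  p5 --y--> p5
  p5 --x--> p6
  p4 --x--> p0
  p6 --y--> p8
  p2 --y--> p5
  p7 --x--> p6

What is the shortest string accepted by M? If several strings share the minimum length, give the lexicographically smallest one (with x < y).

xyyx

A breadth-first search from p0 reaches an accepting state first via the path p0 → p8 → p4 → p5 → p6 on input xyyx.
No string of length < 4 is accepted (BFS exhausts all shorter strings without reaching an accepting state), and xyyx is the lexicographically least accepting string of length 4.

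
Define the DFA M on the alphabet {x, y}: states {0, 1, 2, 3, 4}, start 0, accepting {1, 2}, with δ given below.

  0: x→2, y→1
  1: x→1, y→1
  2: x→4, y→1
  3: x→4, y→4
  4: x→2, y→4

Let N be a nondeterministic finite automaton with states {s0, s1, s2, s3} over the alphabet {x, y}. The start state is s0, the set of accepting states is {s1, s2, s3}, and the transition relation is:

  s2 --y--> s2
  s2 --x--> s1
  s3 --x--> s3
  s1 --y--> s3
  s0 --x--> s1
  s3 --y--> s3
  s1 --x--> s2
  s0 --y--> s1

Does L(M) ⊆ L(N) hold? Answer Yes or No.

Yes

Exploring the product automaton M × N from the start pair (0, s0), following both machines on each input symbol, reaches 6 state pairs: (0, s0), (2, s1), (1, s1), (4, s2), (1, s3), (1, s2).
M accepts in {1, 2} and N accepts in {s1, s2, s3}. The reachable pairs whose M-component is accepting are (2, s1), (1, s1), (1, s3), (1, s2); in each of them the N-component is accepting too, so the product for L(M) \ L(N) (M-component accepting, N-component rejecting) has no reachable accepting pair and the difference is empty.
Hence every string in L(M) is also in L(N).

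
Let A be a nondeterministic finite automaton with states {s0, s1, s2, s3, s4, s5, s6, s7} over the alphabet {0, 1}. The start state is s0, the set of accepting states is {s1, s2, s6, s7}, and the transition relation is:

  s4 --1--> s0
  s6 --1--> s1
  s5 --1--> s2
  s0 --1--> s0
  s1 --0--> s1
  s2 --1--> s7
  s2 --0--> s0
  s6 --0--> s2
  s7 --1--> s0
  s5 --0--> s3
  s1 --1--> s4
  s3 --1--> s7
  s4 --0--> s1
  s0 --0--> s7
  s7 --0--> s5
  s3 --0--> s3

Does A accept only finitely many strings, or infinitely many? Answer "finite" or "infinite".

infinite

State s0 is reachable from the start and can reach an accepting state, and it lies on the cycle s0 → s0.
Traversing that cycle any number of times yields accepted strings of unbounded length, so the language is infinite.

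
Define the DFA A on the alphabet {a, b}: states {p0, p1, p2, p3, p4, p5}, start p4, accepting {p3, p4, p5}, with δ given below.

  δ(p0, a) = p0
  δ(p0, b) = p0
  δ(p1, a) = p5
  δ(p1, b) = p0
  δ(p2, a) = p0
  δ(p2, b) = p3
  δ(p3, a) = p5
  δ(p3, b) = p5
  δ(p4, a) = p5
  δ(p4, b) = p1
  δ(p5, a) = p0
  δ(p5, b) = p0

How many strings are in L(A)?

3

The useful subgraph on states {p1, p4, p5} is acyclic, so L(A) is finite; the longest accepting path visits 3 useful states, giving maximum string length 2.
Counting accepting paths from p4 by length: 1 of length 0, 1 of length 1, 1 of length 2. Total 3.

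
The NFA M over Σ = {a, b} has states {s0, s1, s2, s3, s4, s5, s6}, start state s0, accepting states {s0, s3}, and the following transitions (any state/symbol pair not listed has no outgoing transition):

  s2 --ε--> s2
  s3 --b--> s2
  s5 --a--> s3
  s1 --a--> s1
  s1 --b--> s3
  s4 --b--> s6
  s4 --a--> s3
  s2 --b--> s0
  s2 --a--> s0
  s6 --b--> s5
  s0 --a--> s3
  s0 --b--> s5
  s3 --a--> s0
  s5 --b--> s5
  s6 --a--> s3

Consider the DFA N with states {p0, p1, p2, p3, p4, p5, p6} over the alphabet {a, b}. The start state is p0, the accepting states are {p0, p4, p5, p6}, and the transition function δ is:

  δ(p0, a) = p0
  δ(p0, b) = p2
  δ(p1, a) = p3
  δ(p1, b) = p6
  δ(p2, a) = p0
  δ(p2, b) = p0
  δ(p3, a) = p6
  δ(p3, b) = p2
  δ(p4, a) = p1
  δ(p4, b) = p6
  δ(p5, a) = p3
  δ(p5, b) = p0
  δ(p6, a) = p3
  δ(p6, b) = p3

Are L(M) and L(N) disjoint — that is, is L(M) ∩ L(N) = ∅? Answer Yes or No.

No

The empty string ε is accepted by both M and N.
Hence L(M) ∩ L(N) ≠ ∅.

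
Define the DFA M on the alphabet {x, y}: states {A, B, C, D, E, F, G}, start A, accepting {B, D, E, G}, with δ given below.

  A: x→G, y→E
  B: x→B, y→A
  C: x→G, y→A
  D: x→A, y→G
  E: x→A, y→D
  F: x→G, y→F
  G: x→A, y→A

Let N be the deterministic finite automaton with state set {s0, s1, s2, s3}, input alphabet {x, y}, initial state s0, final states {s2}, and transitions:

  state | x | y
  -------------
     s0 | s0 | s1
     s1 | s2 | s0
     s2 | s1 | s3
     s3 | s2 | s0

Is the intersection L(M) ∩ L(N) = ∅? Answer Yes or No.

No

The string xyx is accepted by both M and N.
Hence L(M) ∩ L(N) ≠ ∅.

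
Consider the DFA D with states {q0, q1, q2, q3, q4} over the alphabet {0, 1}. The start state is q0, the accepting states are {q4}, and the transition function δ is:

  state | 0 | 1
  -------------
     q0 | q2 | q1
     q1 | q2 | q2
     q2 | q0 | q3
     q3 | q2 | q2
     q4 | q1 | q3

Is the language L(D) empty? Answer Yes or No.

Yes

The states reachable from the start state are {q0, q1, q2, q3}.
None of the accepting states {q4} is reachable, so no string is accepted and L(D) = ∅.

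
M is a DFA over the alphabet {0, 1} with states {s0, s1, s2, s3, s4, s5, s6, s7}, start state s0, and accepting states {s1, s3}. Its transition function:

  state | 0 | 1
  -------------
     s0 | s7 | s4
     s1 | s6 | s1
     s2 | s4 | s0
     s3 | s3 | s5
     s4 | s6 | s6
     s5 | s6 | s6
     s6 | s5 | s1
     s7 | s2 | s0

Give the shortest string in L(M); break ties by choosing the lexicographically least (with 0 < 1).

101

A breadth-first search from s0 reaches an accepting state first via the path s0 → s4 → s6 → s1 on input 101.
No string of length < 3 is accepted (BFS exhausts all shorter strings without reaching an accepting state), and 101 is the lexicographically least accepting string of length 3.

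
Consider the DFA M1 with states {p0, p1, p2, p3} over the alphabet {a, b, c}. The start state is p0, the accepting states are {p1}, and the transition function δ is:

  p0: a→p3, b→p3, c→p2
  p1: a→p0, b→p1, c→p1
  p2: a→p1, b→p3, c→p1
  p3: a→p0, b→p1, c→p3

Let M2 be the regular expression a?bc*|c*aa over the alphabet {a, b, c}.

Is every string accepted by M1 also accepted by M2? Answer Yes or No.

The string bb is in L(M1) but not in L(M2).
So L(M1) ⊄ L(M2).

No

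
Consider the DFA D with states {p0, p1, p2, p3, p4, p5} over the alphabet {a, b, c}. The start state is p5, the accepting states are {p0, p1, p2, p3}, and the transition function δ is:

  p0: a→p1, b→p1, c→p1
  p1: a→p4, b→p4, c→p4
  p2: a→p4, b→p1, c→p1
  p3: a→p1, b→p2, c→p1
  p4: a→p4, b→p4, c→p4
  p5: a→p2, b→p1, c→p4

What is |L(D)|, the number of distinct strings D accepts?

The useful subgraph on states {p1, p2, p5} is acyclic, so L(D) is finite; the longest accepting path visits 3 useful states, giving maximum string length 2.
Counting accepting paths from p5 by length: 2 of length 1, 2 of length 2. Total 4.

4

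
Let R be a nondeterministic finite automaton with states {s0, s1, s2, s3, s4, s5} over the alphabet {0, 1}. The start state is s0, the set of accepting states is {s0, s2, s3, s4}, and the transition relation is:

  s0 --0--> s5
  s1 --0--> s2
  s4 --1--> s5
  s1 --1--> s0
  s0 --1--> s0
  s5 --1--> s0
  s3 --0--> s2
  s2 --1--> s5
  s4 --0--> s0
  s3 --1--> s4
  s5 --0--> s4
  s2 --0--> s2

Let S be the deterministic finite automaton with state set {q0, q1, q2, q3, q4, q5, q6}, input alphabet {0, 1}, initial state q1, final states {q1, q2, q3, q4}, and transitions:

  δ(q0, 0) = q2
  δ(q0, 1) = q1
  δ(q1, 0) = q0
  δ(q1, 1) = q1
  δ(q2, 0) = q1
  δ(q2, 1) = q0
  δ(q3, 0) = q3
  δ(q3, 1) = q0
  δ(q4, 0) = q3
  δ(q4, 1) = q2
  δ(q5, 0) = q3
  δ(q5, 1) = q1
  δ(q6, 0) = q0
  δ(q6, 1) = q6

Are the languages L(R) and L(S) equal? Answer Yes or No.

Exploring the product automaton R × S from the start pair (s0, q1), following both machines on each input symbol, reaches 3 state pairs: (s0, q1), (s5, q0), (s4, q2).
R accepts in {s0, s2, s3, s4} and S accepts in {q1, q2, q3, q4}. In every reachable pair the two components are either both accepting — (s0, q1), (s4, q2) — or both non-accepting, so no string is accepted by exactly one of the machines: L(R) \ L(S) and L(S) \ L(R) are both empty.
Hence every string is accepted by R iff it is accepted by S, and the two languages coincide.

Yes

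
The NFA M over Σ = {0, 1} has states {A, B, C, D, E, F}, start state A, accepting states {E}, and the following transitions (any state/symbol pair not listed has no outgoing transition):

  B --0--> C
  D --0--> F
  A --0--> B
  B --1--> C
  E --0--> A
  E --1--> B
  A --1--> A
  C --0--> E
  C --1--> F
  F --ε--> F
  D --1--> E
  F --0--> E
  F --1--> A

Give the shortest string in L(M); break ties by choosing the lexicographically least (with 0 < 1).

000

A breadth-first search from A reaches an accepting state first via the path A → B → C → E on input 000.
No string of length < 3 is accepted (BFS exhausts all shorter strings without reaching an accepting state), and 000 is the lexicographically least accepting string of length 3.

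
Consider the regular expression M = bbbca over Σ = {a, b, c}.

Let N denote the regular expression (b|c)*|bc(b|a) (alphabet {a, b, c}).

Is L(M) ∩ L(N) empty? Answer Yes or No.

Converting the expression M to a DFA (subset construction, then merging equivalent states) gives the minimal DFA with states {m0, m1, m2, m3, m4, m5, m6}, start state m0, accepting states {m6} and transitions m0: a→m1, b→m2, c→m1; m1: a→m1, b→m1, c→m1; m2: a→m1, b→m3, c→m1; m3: a→m1, b→m4, c→m1; m4: a→m1, b→m1, c→m5; m5: a→m6, b→m1, c→m1; m6: a→m1, b→m1, c→m1.
Converting the expression N to a DFA (subset construction, then merging equivalent states) gives the minimal DFA with states {n0, n1, n2, n3, n4, n5}, start state n0, accepting states {n0, n2, n3, n4, n5} and transitions n0: a→n1, b→n2, c→n3; n1: a→n1, b→n1, c→n1; n2: a→n1, b→n3, c→n4; n3: a→n1, b→n3, c→n3; n4: a→n5, b→n3, c→n3; n5: a→n1, b→n1, c→n1.
Exploring the product automaton M × N from the start pair (m0, n0), following both machines on each input symbol, reaches 10 state pairs: (m0, n0), (m1, n1), (m2, n2), (m1, n3), (m3, n3), (m1, n4), (m4, n3), (m1, n5), (m5, n3), (m6, n1).
M accepts in {m6} and N accepts in {n0, n2, n3, n4, n5}; no reachable pair has both components accepting, so no string drives both machines to acceptance simultaneously and L(M) ∩ L(N) = ∅.
So no string is accepted by both, and the intersection is empty.

Yes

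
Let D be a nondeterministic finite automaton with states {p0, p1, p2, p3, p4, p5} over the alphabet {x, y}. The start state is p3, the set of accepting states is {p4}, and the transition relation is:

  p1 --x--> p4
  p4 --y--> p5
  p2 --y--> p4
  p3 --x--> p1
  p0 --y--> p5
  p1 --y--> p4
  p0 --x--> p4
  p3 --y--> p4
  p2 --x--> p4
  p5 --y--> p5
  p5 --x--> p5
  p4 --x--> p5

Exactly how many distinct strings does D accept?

The useful subgraph on states {p1, p3, p4} is acyclic, so L(D) is finite; the longest accepting path visits 3 useful states, giving maximum string length 2.
Counting accepting paths from p3 by length: 1 of length 1, 2 of length 2. Total 3.

3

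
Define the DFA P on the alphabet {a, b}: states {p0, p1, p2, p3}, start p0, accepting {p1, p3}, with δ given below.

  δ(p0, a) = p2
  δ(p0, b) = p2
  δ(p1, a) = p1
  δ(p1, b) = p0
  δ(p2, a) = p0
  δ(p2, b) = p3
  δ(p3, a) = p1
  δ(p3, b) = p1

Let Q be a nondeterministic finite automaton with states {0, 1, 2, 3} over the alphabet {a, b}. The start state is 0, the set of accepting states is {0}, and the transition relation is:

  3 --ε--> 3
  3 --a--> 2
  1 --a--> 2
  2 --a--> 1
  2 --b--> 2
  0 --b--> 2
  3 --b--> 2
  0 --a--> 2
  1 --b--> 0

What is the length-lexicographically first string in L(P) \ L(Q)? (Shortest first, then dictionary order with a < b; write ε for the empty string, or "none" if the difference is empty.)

ab

The string ab is accepted by P but not by Q.
No shorter string lies in the difference, and ab is the lexicographically first length-2 string in L(P) \ L(Q).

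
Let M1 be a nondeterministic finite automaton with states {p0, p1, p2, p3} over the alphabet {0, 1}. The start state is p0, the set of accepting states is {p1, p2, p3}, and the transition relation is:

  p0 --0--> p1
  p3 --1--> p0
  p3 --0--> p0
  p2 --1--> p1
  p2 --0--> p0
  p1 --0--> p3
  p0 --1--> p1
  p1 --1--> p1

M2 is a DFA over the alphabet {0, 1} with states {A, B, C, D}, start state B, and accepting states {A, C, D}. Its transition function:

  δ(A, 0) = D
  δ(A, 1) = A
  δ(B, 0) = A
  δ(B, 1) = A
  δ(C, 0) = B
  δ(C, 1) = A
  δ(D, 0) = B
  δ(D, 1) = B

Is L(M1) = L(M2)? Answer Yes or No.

Yes

Exploring the product automaton M1 × M2 from the start pair (p0, B), following both machines on each input symbol, reaches 3 state pairs: (p0, B), (p1, A), (p3, D).
M1 accepts in {p1, p2, p3} and M2 accepts in {A, C, D}. In every reachable pair the two components are either both accepting — (p1, A), (p3, D) — or both non-accepting, so no string is accepted by exactly one of the machines: L(M1) \ L(M2) and L(M2) \ L(M1) are both empty.
Hence every string is accepted by M1 iff it is accepted by M2, and the two languages coincide.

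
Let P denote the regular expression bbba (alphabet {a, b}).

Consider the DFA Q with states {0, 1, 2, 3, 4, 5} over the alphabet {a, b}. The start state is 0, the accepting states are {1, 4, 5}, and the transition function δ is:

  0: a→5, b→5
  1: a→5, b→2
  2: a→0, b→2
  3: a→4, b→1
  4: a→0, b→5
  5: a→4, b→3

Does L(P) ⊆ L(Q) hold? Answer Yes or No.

Yes

Converting the expression P to a DFA (subset construction, then merging equivalent states) gives the minimal DFA with states {p0, p1, p2, p3, p4, p5}, start state p0, accepting states {p5} and transitions p0: a→p1, b→p2; p1: a→p1, b→p1; p2: a→p1, b→p3; p3: a→p1, b→p4; p4: a→p5, b→p1; p5: a→p1, b→p1.
Exploring the product automaton P × Q from the start pair (p0, 0), following both machines on each input symbol, reaches 11 state pairs: (p0, 0), (p1, 5), (p2, 5), (p1, 4), (p1, 3), (p3, 3), (p1, 0), (p1, 1), (p4, 1), (p1, 2), (p5, 5).
P accepts in {p5} and Q accepts in {1, 4, 5}. The reachable pairs whose P-component is accepting are (p5, 5); in each of them the Q-component is accepting too, so the product for L(P) \ L(Q) (P-component accepting, Q-component rejecting) has no reachable accepting pair and the difference is empty.
Hence every string in L(P) is also in L(Q).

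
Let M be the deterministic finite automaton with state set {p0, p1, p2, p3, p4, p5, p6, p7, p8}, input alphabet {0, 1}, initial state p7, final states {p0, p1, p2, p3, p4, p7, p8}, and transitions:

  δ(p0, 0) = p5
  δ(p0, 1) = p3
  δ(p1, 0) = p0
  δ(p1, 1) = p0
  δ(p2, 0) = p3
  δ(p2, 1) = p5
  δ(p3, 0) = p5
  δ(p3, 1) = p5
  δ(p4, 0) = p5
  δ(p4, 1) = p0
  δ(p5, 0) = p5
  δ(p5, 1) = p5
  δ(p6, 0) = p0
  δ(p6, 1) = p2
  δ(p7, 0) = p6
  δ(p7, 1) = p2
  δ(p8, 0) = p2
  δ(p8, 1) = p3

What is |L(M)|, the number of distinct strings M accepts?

7

The useful subgraph on states {p0, p2, p3, p6, p7} is acyclic, so L(M) is finite; the longest accepting path visits 4 useful states, giving maximum string length 3.
Counting accepting paths from p7 by length: 1 of length 0, 1 of length 1, 3 of length 2, 2 of length 3. Total 7.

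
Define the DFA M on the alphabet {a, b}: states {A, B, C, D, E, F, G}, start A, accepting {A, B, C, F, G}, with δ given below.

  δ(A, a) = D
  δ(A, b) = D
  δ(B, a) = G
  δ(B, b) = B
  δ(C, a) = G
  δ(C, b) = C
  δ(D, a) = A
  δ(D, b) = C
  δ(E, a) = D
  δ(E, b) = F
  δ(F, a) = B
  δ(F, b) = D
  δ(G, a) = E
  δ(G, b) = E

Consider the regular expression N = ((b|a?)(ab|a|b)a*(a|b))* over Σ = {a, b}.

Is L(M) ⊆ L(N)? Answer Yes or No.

Converting the expression N to a DFA (subset construction, then merging equivalent states) gives the minimal DFA with states {n0, n1, n2}, start state n0, accepting states {n0, n2} and transitions n0: a→n1, b→n1; n1: a→n2, b→n2; n2: a→n2, b→n2.
Exploring the product automaton M × N from the start pair (A, n0), following both machines on each input symbol, reaches 9 state pairs: (A, n0), (D, n1), (A, n2), (C, n2), (D, n2), (G, n2), (E, n2), (F, n2), (B, n2).
M accepts in {A, B, C, F, G} and N accepts in {n0, n2}. The reachable pairs whose M-component is accepting are (A, n0), (A, n2), (C, n2), (G, n2), (F, n2), (B, n2); in each of them the N-component is accepting too, so the product for L(M) \ L(N) (M-component accepting, N-component rejecting) has no reachable accepting pair and the difference is empty.
Hence every string in L(M) is also in L(N).

Yes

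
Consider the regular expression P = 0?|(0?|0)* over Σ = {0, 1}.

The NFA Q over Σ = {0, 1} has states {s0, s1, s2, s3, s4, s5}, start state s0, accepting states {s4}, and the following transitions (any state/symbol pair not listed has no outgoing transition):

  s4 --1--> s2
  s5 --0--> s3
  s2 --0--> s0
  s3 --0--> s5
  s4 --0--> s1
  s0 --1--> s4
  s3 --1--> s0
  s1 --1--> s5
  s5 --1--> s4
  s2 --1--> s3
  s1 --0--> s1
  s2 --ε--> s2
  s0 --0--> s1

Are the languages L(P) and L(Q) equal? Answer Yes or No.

The empty string ε is accepted by P but rejected by Q.
So L(P) ≠ L(Q).

No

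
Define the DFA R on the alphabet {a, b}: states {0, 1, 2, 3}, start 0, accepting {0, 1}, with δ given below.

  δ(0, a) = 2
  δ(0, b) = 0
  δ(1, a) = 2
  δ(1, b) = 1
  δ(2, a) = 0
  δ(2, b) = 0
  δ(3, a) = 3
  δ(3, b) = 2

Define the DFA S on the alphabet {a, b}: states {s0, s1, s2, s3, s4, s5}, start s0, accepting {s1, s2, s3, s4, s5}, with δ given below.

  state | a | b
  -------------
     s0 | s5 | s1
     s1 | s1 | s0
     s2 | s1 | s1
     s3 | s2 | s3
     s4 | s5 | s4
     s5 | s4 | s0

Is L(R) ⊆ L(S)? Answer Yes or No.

No

The empty string ε is in L(R) but not in L(S).
So L(R) ⊄ L(S).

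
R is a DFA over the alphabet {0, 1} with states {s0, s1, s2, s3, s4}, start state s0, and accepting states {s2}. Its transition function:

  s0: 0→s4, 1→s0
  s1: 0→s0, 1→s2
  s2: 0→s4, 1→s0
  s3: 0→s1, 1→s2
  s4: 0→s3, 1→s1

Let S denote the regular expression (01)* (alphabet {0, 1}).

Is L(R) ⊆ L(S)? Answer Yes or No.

No

The string 001 is in L(R) but not in L(S).
So L(R) ⊄ L(S).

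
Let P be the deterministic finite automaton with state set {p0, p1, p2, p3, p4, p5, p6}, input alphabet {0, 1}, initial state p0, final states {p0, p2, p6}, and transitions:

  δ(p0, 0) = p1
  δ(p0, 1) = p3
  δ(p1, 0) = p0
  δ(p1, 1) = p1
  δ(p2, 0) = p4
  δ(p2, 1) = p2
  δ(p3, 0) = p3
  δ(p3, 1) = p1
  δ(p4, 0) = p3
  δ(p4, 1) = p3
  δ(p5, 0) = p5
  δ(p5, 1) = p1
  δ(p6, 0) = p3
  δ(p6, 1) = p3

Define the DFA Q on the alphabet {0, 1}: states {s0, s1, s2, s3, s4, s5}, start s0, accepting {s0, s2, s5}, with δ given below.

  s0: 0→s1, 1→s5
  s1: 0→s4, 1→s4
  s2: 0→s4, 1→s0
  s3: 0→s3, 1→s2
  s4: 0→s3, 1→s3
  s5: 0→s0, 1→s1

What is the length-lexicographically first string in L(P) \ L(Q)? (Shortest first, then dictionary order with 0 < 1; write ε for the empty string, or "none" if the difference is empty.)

The string 00 is accepted by P but not by Q.
No shorter string lies in the difference, and 00 is the lexicographically first length-2 string in L(P) \ L(Q).

00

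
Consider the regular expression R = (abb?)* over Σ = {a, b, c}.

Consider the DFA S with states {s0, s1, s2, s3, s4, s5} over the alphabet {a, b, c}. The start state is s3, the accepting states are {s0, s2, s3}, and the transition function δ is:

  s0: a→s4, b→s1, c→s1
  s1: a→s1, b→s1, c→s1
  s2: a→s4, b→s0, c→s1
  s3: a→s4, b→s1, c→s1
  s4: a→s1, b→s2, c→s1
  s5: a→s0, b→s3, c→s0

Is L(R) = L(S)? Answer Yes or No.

Converting the expression R to a DFA (subset construction, then merging equivalent states) gives the minimal DFA with states {r0, r1, r2, r3}, start state r0, accepting states {r0, r3} and transitions r0: a→r1, b→r2, c→r2; r1: a→r2, b→r3, c→r2; r2: a→r2, b→r2, c→r2; r3: a→r1, b→r0, c→r2.
Exploring the product automaton R × S from the start pair (r0, s3), following both machines on each input symbol, reaches 5 state pairs: (r0, s3), (r1, s4), (r2, s1), (r3, s2), (r0, s0).
R accepts in {r0, r3} and S accepts in {s0, s2, s3}. In every reachable pair the two components are either both accepting — (r0, s3), (r3, s2), (r0, s0) — or both non-accepting, so no string is accepted by exactly one of the machines: L(R) \ L(S) and L(S) \ L(R) are both empty.
Hence every string is accepted by R iff it is accepted by S, and the two languages coincide.

Yes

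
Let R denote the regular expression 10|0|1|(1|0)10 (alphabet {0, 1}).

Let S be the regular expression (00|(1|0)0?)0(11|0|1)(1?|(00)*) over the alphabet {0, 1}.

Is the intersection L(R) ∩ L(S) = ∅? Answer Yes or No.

Converting the expression R to a DFA (subset construction, then merging equivalent states) gives the minimal DFA with states {r0, r1, r2, r3, r4, r5}, start state r0, accepting states {r1, r2, r5} and transitions r0: 0→r1, 1→r2; r1: 0→r3, 1→r4; r2: 0→r5, 1→r4; r3: 0→r3, 1→r3; r4: 0→r5, 1→r3; r5: 0→r3, 1→r3.
Converting the expression S to a DFA (subset construction, then merging equivalent states) gives the minimal DFA with states {s0, s1, s2, s3, s4, s5, s6, s7, s8, s9, s10, s11}, start state s0, accepting states {s4, s5, s6, s8, s9, s10, s11} and transitions s0: 0→s1, 1→s1; s1: 0→s2, 1→s3; s2: 0→s4, 1→s5; s3: 0→s3, 1→s3; s4: 0→s6, 1→s5; s5: 0→s7, 1→s8; s6: 0→s9, 1→s10; s7: 0→s11, 1→s3; s8: 0→s7, 1→s10; s9: 0→s9, 1→s3; s10: 0→s3, 1→s3; s11: 0→s7, 1→s3.
Exploring the product automaton R × S from the start pair (r0, s0), following both machines on each input symbol, reaches 16 state pairs: (r0, s0), (r1, s1), (r2, s1), (r3, s2), (r4, s3), (r5, s2), (r3, s4), (r3, s5), (r5, s3), (r3, s3), (r3, s6), (r3, s7), (r3, s8), (r3, s9), (r3, s10), (r3, s11).
R accepts in {r1, r2, r5} and S accepts in {s4, s5, s6, s8, s9, s10, s11}; no reachable pair has both components accepting, so no string drives both machines to acceptance simultaneously and L(R) ∩ L(S) = ∅.
So no string is accepted by both, and the intersection is empty.

Yes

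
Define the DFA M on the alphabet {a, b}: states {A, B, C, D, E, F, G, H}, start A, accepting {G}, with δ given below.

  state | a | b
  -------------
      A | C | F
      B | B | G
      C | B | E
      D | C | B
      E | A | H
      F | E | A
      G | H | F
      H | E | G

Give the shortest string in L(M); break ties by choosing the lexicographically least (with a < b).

A breadth-first search from A reaches an accepting state first via the path A → C → B → G on input aab.
No string of length < 3 is accepted (BFS exhausts all shorter strings without reaching an accepting state), and aab is the lexicographically least accepting string of length 3.

aab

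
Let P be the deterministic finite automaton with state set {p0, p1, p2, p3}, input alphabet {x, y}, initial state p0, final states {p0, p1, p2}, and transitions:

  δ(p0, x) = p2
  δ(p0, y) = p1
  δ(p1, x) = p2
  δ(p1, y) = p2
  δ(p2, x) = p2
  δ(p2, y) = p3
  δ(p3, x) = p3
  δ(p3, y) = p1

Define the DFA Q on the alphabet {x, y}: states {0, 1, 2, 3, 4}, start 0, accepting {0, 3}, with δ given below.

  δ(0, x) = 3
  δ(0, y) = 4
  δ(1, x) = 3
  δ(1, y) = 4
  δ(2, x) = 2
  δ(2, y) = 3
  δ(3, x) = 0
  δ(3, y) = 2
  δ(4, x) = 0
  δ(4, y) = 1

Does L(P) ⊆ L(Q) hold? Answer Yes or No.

The string y is in L(P) but not in L(Q).
So L(P) ⊄ L(Q).

No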